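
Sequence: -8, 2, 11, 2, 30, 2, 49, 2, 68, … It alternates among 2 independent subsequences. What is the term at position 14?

Split by position mod 2 into 2 tracks.
Subsequence A: -8, 11, 30, 49, 68 (arithmetic, step +19).
Subsequence B: 2, 2, 2, 2 (always 2).
Position 14 → subsequence B, term 7 = 2.

2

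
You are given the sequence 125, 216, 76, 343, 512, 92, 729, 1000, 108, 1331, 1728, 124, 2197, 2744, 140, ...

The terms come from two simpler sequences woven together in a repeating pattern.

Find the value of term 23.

The slot pattern repeats as AAB (period 3), so there are 2 interleaved tracks.
Track A: 125, 216, 343, 512, 729, 1000, 1331, 1728, 2197, 2744. Perfect cubes starting at 5³.
Track B: 76, 92, 108, 124, 140. Arithmetic, step +16.
Position 23 → track A, term 16 = 8000.

8000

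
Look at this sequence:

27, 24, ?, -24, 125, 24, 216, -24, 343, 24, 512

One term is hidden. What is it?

64

Positions 1, 3, 5, … form one subsequence and positions 2, 4, 6, … form another.
Track A: 27, ?, 125, 216, 343, 512. Perfect cubes starting at 3³.
Track B: 24, -24, 24, -24, 24. Alternating ±24.
Track A's pattern makes the blank 64.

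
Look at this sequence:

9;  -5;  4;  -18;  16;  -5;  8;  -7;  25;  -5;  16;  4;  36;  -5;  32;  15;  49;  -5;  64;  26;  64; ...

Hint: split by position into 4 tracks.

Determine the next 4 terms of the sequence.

-5, 128, 37, 81

The terms cycle through 4 interleaved subsequences.
Track A: 9, 16, 25, 36, 49, 64. Perfect squares starting at 3².
Track B: -5, -5, -5, -5, -5. The constant sequence -5.
Track C: 4, 8, 16, 32, 64. A geometric progression (common ratio 2).
Track D: -18, -7, 4, 15, 26. Arithmetic with common difference +11.
Position 22 falls in track B as its term 6, giving -5.
Position 23 falls in track C as its term 6, giving 128.
Position 24 falls in track D as its term 6, giving 37.
Position 25 → track A, term 7 = 81.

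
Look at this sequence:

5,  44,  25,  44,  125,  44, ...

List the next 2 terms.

625, 44

The terms cycle through 2 interleaved subsequences.
Subsequence A: 5, 25, 125. Successive powers of 5.
Subsequence B: 44, 44, 44. Always 44.
Position 7 falls in subsequence A as its term 4, giving 625.
Position 8 falls in subsequence B as its term 4, giving 44.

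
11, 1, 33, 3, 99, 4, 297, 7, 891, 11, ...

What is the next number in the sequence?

2673

Odd-indexed and even-indexed terms follow separate rules.
Track A: 11, 33, 99, 297, 891. A geometric progression (common ratio 3).
Track B: 1, 3, 4, 7, 11. Each term equals the sum of the previous two.
Position 11 falls in track A as its term 6, giving 2673.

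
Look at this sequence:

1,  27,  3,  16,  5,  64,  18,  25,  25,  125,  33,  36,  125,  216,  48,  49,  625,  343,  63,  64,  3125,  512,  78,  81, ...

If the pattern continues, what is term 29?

78125

Split by position mod 4 into 4 tracks.
Subsequence A: 1, 5, 25, 125, 625, 3125 (successive powers of 5).
Subsequence B: 27, 64, 125, 216, 343, 512 (consecutive cubes n³ from n = 3).
Subsequence C: 3, 18, 33, 48, 63, 78 (linear: a_n = -12 + 15·n).
Subsequence D: 16, 25, 36, 49, 64, 81 (perfect squares starting at 4²).
Term 29 comes from subsequence A (its 8th entry): 78125.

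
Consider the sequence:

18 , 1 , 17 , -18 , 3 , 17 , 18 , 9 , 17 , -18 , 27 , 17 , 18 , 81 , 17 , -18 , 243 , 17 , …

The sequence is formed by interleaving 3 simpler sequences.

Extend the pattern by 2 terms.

18, 729

Read the sequence 3 terms at a time; column i is its own pattern.
Stream A: 18, -18, 18, -18, 18, -18. Oscillating between 18 and -18.
Stream B: 1, 3, 9, 27, 81, 243. Successive powers of 3.
Stream C: 17, 17, 17, 17, 17, 17. Constant 17.
The 19th slot belongs to stream A; its 7th term is 18.
Position 20 falls in stream B as its term 7, giving 729.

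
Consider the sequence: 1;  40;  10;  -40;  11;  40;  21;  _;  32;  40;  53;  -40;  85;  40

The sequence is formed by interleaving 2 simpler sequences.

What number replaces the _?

Taking every 2nd term gives 2 separate tracks.
Subsequence A = 1, 10, 11, 21, 32, 53, 85: a Fibonacci-like recurrence a_n = a_{n-1} + a_{n-2}.
Subsequence B = 40, -40, 40, ?, 40, -40, 40: the oscillation 40·(−1)^(n+1).
Subsequence B's pattern makes the blank -40.

-40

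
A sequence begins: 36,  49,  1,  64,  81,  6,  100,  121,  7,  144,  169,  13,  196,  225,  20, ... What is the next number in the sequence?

Positions follow the repeating pattern AAB; grouping by letter gives 2 tracks.
Subsequence A: 36, 49, 64, 81, 100, 121, 144, 169, 196, 225 — perfect squares starting at 6².
Subsequence B: 1, 6, 7, 13, 20 — Fibonacci-style (each term is the sum of the two before it).
Position 16 falls in subsequence A as its term 11, giving 256.

256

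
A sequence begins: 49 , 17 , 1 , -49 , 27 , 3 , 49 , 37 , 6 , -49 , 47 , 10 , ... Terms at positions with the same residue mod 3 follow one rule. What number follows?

Split by position mod 3 into 3 tracks.
Stream A is 49, -49, 49, -49, which is oscillating between 49 and -49.
Stream B is 17, 27, 37, 47, which is linear: a_n = 7 + 10·n.
Stream C is 1, 3, 6, 10, which is the triangular numbers T_1, T_2, ….
Term 13 comes from stream A (its 5th entry): 49.

49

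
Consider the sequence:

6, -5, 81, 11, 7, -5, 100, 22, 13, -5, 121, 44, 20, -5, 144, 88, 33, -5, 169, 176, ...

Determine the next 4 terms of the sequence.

53, -5, 196, 352

Split by position mod 4: positions 1, 5, 9, … form one track, and each other residue class forms its own.
Track A = 6, 7, 13, 20, 33: Fibonacci-style (each term is the sum of the two before it).
Track B = -5, -5, -5, -5, -5: always -5.
Track C = 81, 100, 121, 144, 169: consecutive squares n² from n = 9.
Track D = 11, 22, 44, 88, 176: a geometric progression (common ratio 2).
The 21st slot belongs to track A; its 6th term is 53.
Position 22 falls in track B as its term 6, giving -5.
Position 23 → track C, term 6 = 196.
Position 24 → track D, term 6 = 352.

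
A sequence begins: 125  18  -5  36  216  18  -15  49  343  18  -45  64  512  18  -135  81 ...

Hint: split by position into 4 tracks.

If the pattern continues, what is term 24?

121

Split by position mod 4: positions 1, 5, 9, … form one track, and each other residue class forms its own.
Subsequence A is 125, 216, 343, 512, which is perfect cubes starting at 5³.
Subsequence B is 18, 18, 18, 18, which is always 18.
Subsequence C is -5, -15, -45, -135, which is geometric with ratio 3.
Subsequence D is 36, 49, 64, 81, which is the squares 6², 7², 8², ….
Term 24 comes from subsequence D (its 6th entry): 121.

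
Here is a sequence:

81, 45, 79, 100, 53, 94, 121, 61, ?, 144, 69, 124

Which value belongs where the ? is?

Split by position mod 3: positions 1, 4, 7, … form one track, and each other residue class forms its own.
Stream A: 81, 100, 121, 144 (the squares 9², 10², 11², …).
Stream B: 45, 53, 61, 69 (arithmetic, step +8).
Stream C: 79, 94, ?, 124 (arithmetic with common difference +15).
So the missing entry in stream C is 109.

109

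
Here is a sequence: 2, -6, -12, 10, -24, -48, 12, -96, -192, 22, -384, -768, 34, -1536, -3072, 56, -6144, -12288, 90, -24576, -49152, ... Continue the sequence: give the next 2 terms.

146, -98304

The slot pattern repeats as ABB (period 3), so there are 2 interleaved tracks.
Subsequence A is 2, 10, 12, 22, 34, 56, 90, which is each term equals the sum of the previous two.
Subsequence B is -6, -12, -24, -48, -96, -192, -384, -768, -1536, -3072, -6144, -12288, -24576, -49152, which is a geometric progression (common ratio 2).
Term 22 comes from subsequence A (its 8th entry): 146.
The 23rd slot belongs to subsequence B; its 15th term is -98304.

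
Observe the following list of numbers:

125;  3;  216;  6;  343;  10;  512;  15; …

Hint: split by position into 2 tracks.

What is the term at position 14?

Positions 1, 3, 5, … form one subsequence and positions 2, 4, 6, … form another.
Track A: 125, 216, 343, 512. Consecutive cubes n³ from n = 5.
Track B: 3, 6, 10, 15. Triangular numbers n(n+1)/2 for n = 2, 3, ….
Position 14 → track B, term 7 = 36.

36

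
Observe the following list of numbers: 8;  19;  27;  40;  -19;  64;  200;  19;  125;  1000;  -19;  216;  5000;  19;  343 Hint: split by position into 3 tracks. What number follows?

25000

Read the sequence 3 terms at a time; column i is its own pattern.
Stream A = 8, 40, 200, 1000, 5000: multiplying by 5 each time.
Stream B = 19, -19, 19, -19, 19: alternating ±19.
Stream C = 27, 64, 125, 216, 343: the cubes 3³, 4³, 5³, ….
The 16th slot belongs to stream A; its 6th term is 25000.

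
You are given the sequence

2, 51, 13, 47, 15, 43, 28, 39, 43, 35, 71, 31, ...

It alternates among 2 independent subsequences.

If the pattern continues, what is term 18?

Taking every 2nd term gives 2 separate tracks.
Track A is 2, 13, 15, 28, 43, 71, which is Fibonacci-style (each term is the sum of the two before it).
Track B is 51, 47, 43, 39, 35, 31, which is linear: a_n = 55 − 4·n.
Position 18 falls in track B as its term 9, giving 19.

19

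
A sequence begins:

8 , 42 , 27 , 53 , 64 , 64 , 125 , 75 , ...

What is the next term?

Positions 1, 3, 5, … form one subsequence and positions 2, 4, 6, … form another.
Subsequence A is 8, 27, 64, 125, which is consecutive cubes n³ from n = 2.
Subsequence B is 42, 53, 64, 75, which is linear: a_n = 31 + 11·n.
Term 9 comes from subsequence A (its 5th entry): 216.

216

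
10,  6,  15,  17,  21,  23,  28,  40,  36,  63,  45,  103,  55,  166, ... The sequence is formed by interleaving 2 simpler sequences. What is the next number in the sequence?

66

Split by position mod 2 into 2 tracks.
Track A = 10, 15, 21, 28, 36, 45, 55: triangular numbers starting at T_4.
Track B = 6, 17, 23, 40, 63, 103, 166: Fibonacci-style (each term is the sum of the two before it).
Term 15 comes from track A (its 8th entry): 66.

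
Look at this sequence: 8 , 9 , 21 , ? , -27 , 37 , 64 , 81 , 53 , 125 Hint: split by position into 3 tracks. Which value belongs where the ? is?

27

Split by position mod 3: positions 1, 4, 7, … form one track, and each other residue class forms its own.
Track A: 8, ?, 64, 125. The cubes 2³, 3³, 4³, ….
Track B: 9, -27, 81. Geometric with ratio -3.
Track C: 21, 37, 53. Linear: a_n = 5 + 16·n.
So the missing entry in track A is 27.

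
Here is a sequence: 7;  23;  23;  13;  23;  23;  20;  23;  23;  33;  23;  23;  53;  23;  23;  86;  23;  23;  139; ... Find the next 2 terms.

The slot pattern repeats as ABB (period 3), so there are 2 interleaved tracks.
Subsequence A is 7, 13, 20, 33, 53, 86, 139, which is each term equals the sum of the previous two.
Subsequence B is 23, 23, 23, 23, 23, 23, 23, 23, 23, 23, 23, 23, which is constant 23.
Position 20 → subsequence B, term 13 = 23.
The 21st slot belongs to subsequence B; its 14th term is 23.

23, 23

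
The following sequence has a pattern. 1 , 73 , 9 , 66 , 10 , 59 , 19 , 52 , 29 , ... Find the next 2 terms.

45, 48

Split by position mod 2 into 2 tracks.
Stream A is 1, 9, 10, 19, 29, which is a Fibonacci-like recurrence a_n = a_{n-1} + a_{n-2}.
Stream B is 73, 66, 59, 52, which is linear: a_n = 80 − 7·n.
The 10th slot belongs to stream B; its 5th term is 45.
Position 11 → stream A, term 6 = 48.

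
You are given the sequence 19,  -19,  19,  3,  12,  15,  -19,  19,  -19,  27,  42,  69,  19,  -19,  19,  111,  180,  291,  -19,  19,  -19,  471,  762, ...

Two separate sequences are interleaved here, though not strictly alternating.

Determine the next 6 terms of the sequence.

1233, 19, -19, 19, 1995, 3228

Reading positions in blocks of 6 reveals the pattern AAABBB — 2 tracks woven together.
Track A is 19, -19, 19, -19, 19, -19, 19, -19, 19, -19, 19, -19, which is oscillating between 19 and -19.
Track B is 3, 12, 15, 27, 42, 69, 111, 180, 291, 471, 762, which is a Fibonacci-like recurrence a_n = a_{n-1} + a_{n-2}.
Term 24 comes from track B (its 12th entry): 1233.
Term 25 comes from track A (its 13th entry): 19.
Position 26 falls in track A as its term 14, giving -19.
Term 27 comes from track A (its 15th entry): 19.
Position 28 falls in track B as its term 13, giving 1995.
The 29th slot belongs to track B; its 14th term is 3228.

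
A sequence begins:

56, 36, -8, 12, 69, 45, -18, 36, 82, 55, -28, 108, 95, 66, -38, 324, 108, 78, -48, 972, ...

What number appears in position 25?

134

Split by position mod 4: positions 1, 5, 9, … form one track, and each other residue class forms its own.
Track A = 56, 69, 82, 95, 108: arithmetic with common difference +13.
Track B = 36, 45, 55, 66, 78: triangular numbers starting at T_8.
Track C = -8, -18, -28, -38, -48: arithmetic with common difference −10.
Track D = 12, 36, 108, 324, 972: geometric, ×3 each step.
Position 25 → track A, term 7 = 134.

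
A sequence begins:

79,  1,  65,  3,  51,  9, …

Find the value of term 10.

81

Odd-indexed and even-indexed terms follow separate rules.
Stream A: 79, 65, 51 — arithmetic with common difference −14.
Stream B: 1, 3, 9 — successive powers of 3.
Position 10 → stream B, term 5 = 81.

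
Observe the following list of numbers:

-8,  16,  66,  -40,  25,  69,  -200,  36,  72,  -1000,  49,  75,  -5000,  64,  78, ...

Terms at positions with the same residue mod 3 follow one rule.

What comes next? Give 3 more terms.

Split by position mod 3: positions 1, 4, 7, … form one track, and each other residue class forms its own.
Subsequence A is -8, -40, -200, -1000, -5000, which is multiplying by 5 each time.
Subsequence B is 16, 25, 36, 49, 64, which is consecutive squares n² from n = 4.
Subsequence C is 66, 69, 72, 75, 78, which is linear: a_n = 63 + 3·n.
Position 16 falls in subsequence A as its term 6, giving -25000.
The 17th slot belongs to subsequence B; its 6th term is 81.
Position 18 falls in subsequence C as its term 6, giving 81.

-25000, 81, 81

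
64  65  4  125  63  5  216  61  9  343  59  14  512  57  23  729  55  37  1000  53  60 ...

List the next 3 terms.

The terms cycle through 3 interleaved subsequences.
Track A: 64, 125, 216, 343, 512, 729, 1000 — perfect cubes starting at 4³.
Track B: 65, 63, 61, 59, 57, 55, 53 — arithmetic with common difference −2.
Track C: 4, 5, 9, 14, 23, 37, 60 — each term equals the sum of the previous two.
Position 22 → track A, term 8 = 1331.
Position 23 falls in track B as its term 8, giving 51.
Term 24 comes from track C (its 8th entry): 97.

1331, 51, 97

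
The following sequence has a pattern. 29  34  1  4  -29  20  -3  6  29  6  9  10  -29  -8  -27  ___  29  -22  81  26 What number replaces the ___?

16

Read the sequence 4 terms at a time; column i is its own pattern.
Track A = 29, -29, 29, -29, 29: the oscillation 29·(−1)^(n+1).
Track B = 34, 20, 6, -8, -22: arithmetic with common difference −14.
Track C = 1, -3, 9, -27, 81: a geometric progression (common ratio -3).
Track D = 4, 6, 10, ?, 26: Fibonacci-style (each term is the sum of the two before it).
Filling track D at index 4 by its rule yields 16.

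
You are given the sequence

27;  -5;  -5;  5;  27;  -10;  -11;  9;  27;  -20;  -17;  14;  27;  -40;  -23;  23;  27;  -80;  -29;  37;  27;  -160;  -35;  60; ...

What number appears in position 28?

Split by position mod 4: positions 1, 5, 9, … form one track, and each other residue class forms its own.
Subsequence A is 27, 27, 27, 27, 27, 27, which is constant 27.
Subsequence B is -5, -10, -20, -40, -80, -160, which is a geometric progression (common ratio 2).
Subsequence C is -5, -11, -17, -23, -29, -35, which is arithmetic with common difference −6.
Subsequence D is 5, 9, 14, 23, 37, 60, which is a Fibonacci-like recurrence a_n = a_{n-1} + a_{n-2}.
Term 28 comes from subsequence D (its 7th entry): 97.

97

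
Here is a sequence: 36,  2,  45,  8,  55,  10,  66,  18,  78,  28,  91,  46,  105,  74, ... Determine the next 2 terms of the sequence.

Positions 1, 3, 5, … form one subsequence and positions 2, 4, 6, … form another.
Track A: 36, 45, 55, 66, 78, 91, 105 (the triangular numbers T_8, T_9, …).
Track B: 2, 8, 10, 18, 28, 46, 74 (each term equals the sum of the previous two).
Position 15 falls in track A as its term 8, giving 120.
Position 16 → track B, term 8 = 120.

120, 120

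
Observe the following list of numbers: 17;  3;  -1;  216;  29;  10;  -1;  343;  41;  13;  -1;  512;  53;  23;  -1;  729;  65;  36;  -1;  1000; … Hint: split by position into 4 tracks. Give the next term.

77

Taking every 4th term gives 4 separate tracks.
Subsequence A: 17, 29, 41, 53, 65 (arithmetic, step +12).
Subsequence B: 3, 10, 13, 23, 36 (a Fibonacci-like recurrence a_n = a_{n-1} + a_{n-2}).
Subsequence C: -1, -1, -1, -1, -1 (the constant sequence -1).
Subsequence D: 216, 343, 512, 729, 1000 (consecutive cubes n³ from n = 6).
Position 21 falls in subsequence A as its term 6, giving 77.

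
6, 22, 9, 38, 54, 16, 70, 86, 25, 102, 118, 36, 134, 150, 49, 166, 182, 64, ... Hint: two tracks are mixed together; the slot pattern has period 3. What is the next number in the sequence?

198

Reading positions in blocks of 3 reveals the pattern AAB — 2 tracks woven together.
Stream A: 6, 22, 38, 54, 70, 86, 102, 118, 134, 150, 166, 182 — arithmetic, step +16.
Stream B: 9, 16, 25, 36, 49, 64 — perfect squares starting at 3².
The 19th slot belongs to stream A; its 13th term is 198.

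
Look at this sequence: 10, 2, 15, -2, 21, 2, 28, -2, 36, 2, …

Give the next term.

Taking every 2nd term gives 2 separate tracks.
Subsequence A is 10, 15, 21, 28, 36, which is triangular numbers starting at T_4.
Subsequence B is 2, -2, 2, -2, 2, which is oscillating between 2 and -2.
Position 11 → subsequence A, term 6 = 45.

45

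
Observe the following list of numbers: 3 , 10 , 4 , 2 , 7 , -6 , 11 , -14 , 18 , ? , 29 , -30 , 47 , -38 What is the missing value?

Positions 1, 3, 5, … form one subsequence and positions 2, 4, 6, … form another.
Subsequence A: 3, 4, 7, 11, 18, 29, 47 — Fibonacci-style (each term is the sum of the two before it).
Subsequence B: 10, 2, -6, -14, ?, -30, -38 — linear: a_n = 18 − 8·n.
So the missing entry in subsequence B is -22.

-22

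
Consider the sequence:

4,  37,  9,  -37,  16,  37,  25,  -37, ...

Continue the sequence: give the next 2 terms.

36, 37

Split by position mod 2 into 2 tracks.
Stream A: 4, 9, 16, 25 (the squares 2², 3², 4², …).
Stream B: 37, -37, 37, -37 (oscillating between 37 and -37).
Term 9 comes from stream A (its 5th entry): 36.
The 10th slot belongs to stream B; its 5th term is 37.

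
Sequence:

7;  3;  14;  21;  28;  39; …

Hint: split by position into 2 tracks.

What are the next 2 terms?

56, 57

The terms cycle through 2 interleaved subsequences.
Stream A: 7, 14, 28 (multiplying by 2 each time).
Stream B: 3, 21, 39 (adding 18 each time).
Term 7 comes from stream A (its 4th entry): 56.
Term 8 comes from stream B (its 4th entry): 57.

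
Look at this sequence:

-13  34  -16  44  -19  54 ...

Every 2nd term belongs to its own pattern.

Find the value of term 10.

Positions 1, 3, 5, … form one subsequence and positions 2, 4, 6, … form another.
Track A: -13, -16, -19 — arithmetic, step −3.
Track B: 34, 44, 54 — arithmetic with common difference +10.
The 10th slot belongs to track B; its 5th term is 74.

74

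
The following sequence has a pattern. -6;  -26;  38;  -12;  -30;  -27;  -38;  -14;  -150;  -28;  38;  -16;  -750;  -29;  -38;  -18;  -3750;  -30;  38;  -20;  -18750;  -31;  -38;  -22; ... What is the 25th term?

Split by position mod 4: positions 1, 5, 9, … form one track, and each other residue class forms its own.
Track A: -6, -30, -150, -750, -3750, -18750. Geometric, ×5 each step.
Track B: -26, -27, -28, -29, -30, -31. Subtracting 1 each time.
Track C: 38, -38, 38, -38, 38, -38. The oscillation 38·(−1)^(n+1).
Track D: -12, -14, -16, -18, -20, -22. Linear: a_n = -10 − 2·n.
Term 25 comes from track A (its 7th entry): -93750.

-93750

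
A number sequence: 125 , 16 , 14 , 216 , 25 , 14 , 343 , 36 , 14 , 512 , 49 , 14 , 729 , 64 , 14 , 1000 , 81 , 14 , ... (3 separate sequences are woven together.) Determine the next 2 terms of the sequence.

Taking every 3rd term gives 3 separate tracks.
Track A: 125, 216, 343, 512, 729, 1000. Perfect cubes starting at 5³.
Track B: 16, 25, 36, 49, 64, 81. Consecutive squares n² from n = 4.
Track C: 14, 14, 14, 14, 14, 14. Always 14.
Position 19 falls in track A as its term 7, giving 1331.
Position 20 falls in track B as its term 7, giving 100.

1331, 100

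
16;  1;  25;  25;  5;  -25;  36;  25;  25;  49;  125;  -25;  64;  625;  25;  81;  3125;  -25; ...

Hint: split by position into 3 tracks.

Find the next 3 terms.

100, 15625, 25

The terms cycle through 3 interleaved subsequences.
Subsequence A: 16, 25, 36, 49, 64, 81 (the squares 4², 5², 6², …).
Subsequence B: 1, 5, 25, 125, 625, 3125 (powers of 5).
Subsequence C: 25, -25, 25, -25, 25, -25 (alternating ±25).
Position 19 falls in subsequence A as its term 7, giving 100.
The 20th slot belongs to subsequence B; its 7th term is 15625.
Position 21 → subsequence C, term 7 = 25.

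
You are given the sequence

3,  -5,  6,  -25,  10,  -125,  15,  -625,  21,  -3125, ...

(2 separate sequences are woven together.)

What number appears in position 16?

Split by position mod 2 into 2 tracks.
Subsequence A = 3, 6, 10, 15, 21: the triangular numbers T_2, T_3, ….
Subsequence B = -5, -25, -125, -625, -3125: geometric with ratio 5.
Term 16 comes from subsequence B (its 8th entry): -390625.

-390625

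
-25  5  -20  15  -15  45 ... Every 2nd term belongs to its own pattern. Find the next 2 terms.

-10, 135

Positions 1, 3, 5, … form one subsequence and positions 2, 4, 6, … form another.
Track A is -25, -20, -15, which is linear: a_n = -30 + 5·n.
Track B is 5, 15, 45, which is geometric, ×3 each step.
Position 7 falls in track A as its term 4, giving -10.
Term 8 comes from track B (its 4th entry): 135.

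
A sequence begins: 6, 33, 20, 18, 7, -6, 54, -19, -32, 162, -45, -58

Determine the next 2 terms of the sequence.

486, -71

Positions follow the repeating pattern ABB; grouping by letter gives 2 tracks.
Track A: 6, 18, 54, 162 (geometric with ratio 3).
Track B: 33, 20, 7, -6, -19, -32, -45, -58 (linear: a_n = 46 − 13·n).
Position 13 falls in track A as its term 5, giving 486.
Term 14 comes from track B (its 9th entry): -71.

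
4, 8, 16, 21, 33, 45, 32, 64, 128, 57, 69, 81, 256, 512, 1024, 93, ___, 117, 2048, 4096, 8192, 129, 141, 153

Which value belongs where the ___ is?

105

Positions follow the repeating pattern AAABBB; grouping by letter gives 2 tracks.
Stream A = 4, 8, 16, 32, 64, 128, 256, 512, 1024, 2048, 4096, 8192: powers 2^2, 2^3, 2^4, ….
Stream B = 21, 33, 45, 57, 69, 81, 93, ?, 117, 129, 141, 153: arithmetic with common difference +12.
Filling stream B at index 8 by its rule yields 105.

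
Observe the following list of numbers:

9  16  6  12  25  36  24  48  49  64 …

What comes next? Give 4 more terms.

96, 192, 81, 100

The slot pattern repeats as AABB (period 4), so there are 2 interleaved tracks.
Subsequence A: 9, 16, 25, 36, 49, 64 (perfect squares starting at 3²).
Subsequence B: 6, 12, 24, 48 (multiplying by 2 each time).
Position 11 falls in subsequence B as its term 5, giving 96.
Position 12 → subsequence B, term 6 = 192.
Term 13 comes from subsequence A (its 7th entry): 81.
The 14th slot belongs to subsequence A; its 8th term is 100.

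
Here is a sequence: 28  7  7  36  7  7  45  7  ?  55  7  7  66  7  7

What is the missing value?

7

The slot pattern repeats as ABB (period 3), so there are 2 interleaved tracks.
Track A: 28, 36, 45, 55, 66. Triangular numbers n(n+1)/2 for n = 7, 8, ….
Track B: 7, 7, 7, 7, 7, ?, 7, 7, 7, 7. Always 7.
The gap is track B's term 6; the rule gives 7.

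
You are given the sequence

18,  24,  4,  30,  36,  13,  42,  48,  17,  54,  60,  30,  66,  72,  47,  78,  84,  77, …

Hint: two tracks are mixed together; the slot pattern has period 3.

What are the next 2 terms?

Reading positions in blocks of 3 reveals the pattern AAB — 2 tracks woven together.
Track A: 18, 24, 30, 36, 42, 48, 54, 60, 66, 72, 78, 84. Linear: a_n = 12 + 6·n.
Track B: 4, 13, 17, 30, 47, 77. Fibonacci-style (each term is the sum of the two before it).
Position 19 falls in track A as its term 13, giving 90.
The 20th slot belongs to track A; its 14th term is 96.

90, 96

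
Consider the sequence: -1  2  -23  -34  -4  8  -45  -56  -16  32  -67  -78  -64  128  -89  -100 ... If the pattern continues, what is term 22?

Reading positions in blocks of 4 reveals the pattern AABB — 2 tracks woven together.
Subsequence A is -1, 2, -4, 8, -16, 32, -64, 128, which is geometric with ratio -2.
Subsequence B is -23, -34, -45, -56, -67, -78, -89, -100, which is subtracting 11 each time.
The 22nd slot belongs to subsequence A; its 12th term is 2048.

2048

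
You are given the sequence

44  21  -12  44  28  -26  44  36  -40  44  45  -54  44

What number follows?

Read the sequence 3 terms at a time; column i is its own pattern.
Subsequence A is 44, 44, 44, 44, 44, which is the constant sequence 44.
Subsequence B is 21, 28, 36, 45, which is triangular numbers n(n+1)/2 for n = 6, 7, ….
Subsequence C is -12, -26, -40, -54, which is linear: a_n = 2 − 14·n.
Position 14 → subsequence B, term 5 = 55.

55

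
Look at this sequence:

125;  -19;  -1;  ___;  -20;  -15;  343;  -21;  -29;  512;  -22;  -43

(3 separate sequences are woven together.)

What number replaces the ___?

216

Split by position mod 3 into 3 tracks.
Track A: 125, ?, 343, 512. Perfect cubes starting at 5³.
Track B: -19, -20, -21, -22. Arithmetic with common difference −1.
Track C: -1, -15, -29, -43. Arithmetic with common difference −14.
Track A's pattern makes the blank 216.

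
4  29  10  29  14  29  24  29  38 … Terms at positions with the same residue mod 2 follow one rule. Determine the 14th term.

29

The terms cycle through 2 interleaved subsequences.
Track A: 4, 10, 14, 24, 38. Fibonacci-style (each term is the sum of the two before it).
Track B: 29, 29, 29, 29. The constant sequence 29.
Position 14 falls in track B as its term 7, giving 29.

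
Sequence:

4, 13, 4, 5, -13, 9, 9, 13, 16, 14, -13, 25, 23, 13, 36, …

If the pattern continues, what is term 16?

37

Split by position mod 3 into 3 tracks.
Track A: 4, 5, 9, 14, 23 — Fibonacci-style (each term is the sum of the two before it).
Track B: 13, -13, 13, -13, 13 — oscillating between 13 and -13.
Track C: 4, 9, 16, 25, 36 — perfect squares starting at 2².
The 16th slot belongs to track A; its 6th term is 37.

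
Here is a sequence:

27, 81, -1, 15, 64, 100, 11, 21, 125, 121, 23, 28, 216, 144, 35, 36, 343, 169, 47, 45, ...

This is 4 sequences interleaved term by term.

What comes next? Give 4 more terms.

512, 196, 59, 55

Taking every 4th term gives 4 separate tracks.
Track A: 27, 64, 125, 216, 343. The cubes 3³, 4³, 5³, ….
Track B: 81, 100, 121, 144, 169. Consecutive squares n² from n = 9.
Track C: -1, 11, 23, 35, 47. Adding 12 each time.
Track D: 15, 21, 28, 36, 45. Triangular numbers starting at T_5.
Position 21 → track A, term 6 = 512.
The 22nd slot belongs to track B; its 6th term is 196.
Position 23 falls in track C as its term 6, giving 59.
Position 24 → track D, term 6 = 55.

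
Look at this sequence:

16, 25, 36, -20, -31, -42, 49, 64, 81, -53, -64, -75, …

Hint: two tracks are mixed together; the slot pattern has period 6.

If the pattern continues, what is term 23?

-130

The slot pattern repeats as AAABBB (period 6), so there are 2 interleaved tracks.
Stream A: 16, 25, 36, 49, 64, 81 — perfect squares starting at 4².
Stream B: -20, -31, -42, -53, -64, -75 — arithmetic, step −11.
Term 23 comes from stream B (its 11th entry): -130.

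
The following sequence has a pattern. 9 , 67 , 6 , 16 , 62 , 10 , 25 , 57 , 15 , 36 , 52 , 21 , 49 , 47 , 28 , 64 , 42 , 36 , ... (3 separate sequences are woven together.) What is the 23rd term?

The terms cycle through 3 interleaved subsequences.
Track A: 9, 16, 25, 36, 49, 64 (the squares 3², 4², 5², …).
Track B: 67, 62, 57, 52, 47, 42 (subtracting 5 each time).
Track C: 6, 10, 15, 21, 28, 36 (triangular numbers starting at T_3).
Position 23 → track B, term 8 = 32.

32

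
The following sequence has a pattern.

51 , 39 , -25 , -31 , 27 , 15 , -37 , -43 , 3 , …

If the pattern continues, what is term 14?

-33

Reading positions in blocks of 4 reveals the pattern AABB — 2 tracks woven together.
Stream A: 51, 39, 27, 15, 3 (arithmetic, step −12).
Stream B: -25, -31, -37, -43 (arithmetic, step −6).
The 14th slot belongs to stream A; its 8th term is -33.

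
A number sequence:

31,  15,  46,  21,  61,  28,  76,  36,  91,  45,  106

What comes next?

The terms cycle through 2 interleaved subsequences.
Subsequence A is 31, 46, 61, 76, 91, 106, which is arithmetic, step +15.
Subsequence B is 15, 21, 28, 36, 45, which is the triangular numbers T_5, T_6, ….
Term 12 comes from subsequence B (its 6th entry): 55.

55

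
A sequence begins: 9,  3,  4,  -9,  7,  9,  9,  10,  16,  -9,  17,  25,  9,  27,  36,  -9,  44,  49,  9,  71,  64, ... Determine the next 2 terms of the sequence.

Read the sequence 3 terms at a time; column i is its own pattern.
Track A: 9, -9, 9, -9, 9, -9, 9. The oscillation 9·(−1)^(n+1).
Track B: 3, 7, 10, 17, 27, 44, 71. Fibonacci-style (each term is the sum of the two before it).
Track C: 4, 9, 16, 25, 36, 49, 64. Consecutive squares n² from n = 2.
Term 22 comes from track A (its 8th entry): -9.
Position 23 falls in track B as its term 8, giving 115.

-9, 115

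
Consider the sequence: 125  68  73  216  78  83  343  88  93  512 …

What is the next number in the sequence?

98

The slot pattern repeats as ABB (period 3), so there are 2 interleaved tracks.
Track A: 125, 216, 343, 512 (the cubes 5³, 6³, 7³, …).
Track B: 68, 73, 78, 83, 88, 93 (linear: a_n = 63 + 5·n).
Position 11 falls in track B as its term 7, giving 98.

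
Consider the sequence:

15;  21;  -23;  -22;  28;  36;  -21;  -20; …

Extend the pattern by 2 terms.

45, 55

The slot pattern repeats as AABB (period 4), so there are 2 interleaved tracks.
Track A: 15, 21, 28, 36 (the triangular numbers T_5, T_6, …).
Track B: -23, -22, -21, -20 (adding 1 each time).
Position 9 falls in track A as its term 5, giving 45.
Position 10 → track A, term 6 = 55.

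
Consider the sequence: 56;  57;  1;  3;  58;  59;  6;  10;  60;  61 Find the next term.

15

Positions follow the repeating pattern AABB; grouping by letter gives 2 tracks.
Stream A: 56, 57, 58, 59, 60, 61. Arithmetic, step +1.
Stream B: 1, 3, 6, 10. Triangular numbers n(n+1)/2 for n = 1, 2, ….
The 11th slot belongs to stream B; its 5th term is 15.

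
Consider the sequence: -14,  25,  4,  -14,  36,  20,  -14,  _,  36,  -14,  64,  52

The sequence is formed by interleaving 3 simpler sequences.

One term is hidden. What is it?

49

The terms cycle through 3 interleaved subsequences.
Stream A: -14, -14, -14, -14. Always -14.
Stream B: 25, 36, ?, 64. Consecutive squares n² from n = 5.
Stream C: 4, 20, 36, 52. Arithmetic with common difference +16.
Filling stream B at index 3 by its rule yields 49.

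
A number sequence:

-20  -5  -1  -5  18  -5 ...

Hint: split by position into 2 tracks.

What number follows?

Taking every 2nd term gives 2 separate tracks.
Track A is -20, -1, 18, which is arithmetic, step +19.
Track B is -5, -5, -5, which is the constant sequence -5.
Position 7 falls in track A as its term 4, giving 37.

37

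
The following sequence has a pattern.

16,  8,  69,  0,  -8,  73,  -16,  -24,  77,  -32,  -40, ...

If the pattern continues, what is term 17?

-72

Reading positions in blocks of 3 reveals the pattern AAB — 2 tracks woven together.
Subsequence A is 16, 8, 0, -8, -16, -24, -32, -40, which is arithmetic with common difference −8.
Subsequence B is 69, 73, 77, which is arithmetic, step +4.
Term 17 comes from subsequence A (its 12th entry): -72.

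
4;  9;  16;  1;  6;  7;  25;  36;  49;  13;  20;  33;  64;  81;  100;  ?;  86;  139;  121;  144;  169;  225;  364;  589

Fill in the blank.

The slot pattern repeats as AAABBB (period 6), so there are 2 interleaved tracks.
Track A: 4, 9, 16, 25, 36, 49, 64, 81, 100, 121, 144, 169. Perfect squares starting at 2².
Track B: 1, 6, 7, 13, 20, 33, ?, 86, 139, 225, 364, 589. Fibonacci-style (each term is the sum of the two before it).
Filling track B at index 7 by its rule yields 53.

53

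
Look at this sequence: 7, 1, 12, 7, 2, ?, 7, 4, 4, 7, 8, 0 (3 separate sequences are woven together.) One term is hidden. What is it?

Taking every 3rd term gives 3 separate tracks.
Track A is 7, 7, 7, 7, which is constant 7.
Track B is 1, 2, 4, 8, which is powers 2^0, 2^1, 2^2, ….
Track C is 12, ?, 4, 0, which is arithmetic, step −4.
So the missing entry in track C is 8.

8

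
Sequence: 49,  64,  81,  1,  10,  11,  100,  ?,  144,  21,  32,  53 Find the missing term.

The slot pattern repeats as AAABBB (period 6), so there are 2 interleaved tracks.
Stream A: 49, 64, 81, 100, ?, 144. Perfect squares starting at 7².
Stream B: 1, 10, 11, 21, 32, 53. Fibonacci-style (each term is the sum of the two before it).
Stream A's pattern makes the blank 121.

121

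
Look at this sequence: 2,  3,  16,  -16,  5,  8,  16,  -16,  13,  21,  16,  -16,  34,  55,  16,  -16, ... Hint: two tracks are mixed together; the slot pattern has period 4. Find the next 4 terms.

89, 144, 16, -16

The slot pattern repeats as AABB (period 4), so there are 2 interleaved tracks.
Track A = 2, 3, 5, 8, 13, 21, 34, 55: each term equals the sum of the previous two.
Track B = 16, -16, 16, -16, 16, -16, 16, -16: oscillating between 16 and -16.
Position 17 falls in track A as its term 9, giving 89.
The 18th slot belongs to track A; its 10th term is 144.
Position 19 → track B, term 9 = 16.
Position 20 → track B, term 10 = -16.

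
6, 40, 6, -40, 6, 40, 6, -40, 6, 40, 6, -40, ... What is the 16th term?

Split by position mod 2 into 2 tracks.
Track A is 6, 6, 6, 6, 6, 6, which is always 6.
Track B is 40, -40, 40, -40, 40, -40, which is alternating ±40.
Position 16 falls in track B as its term 8, giving -40.

-40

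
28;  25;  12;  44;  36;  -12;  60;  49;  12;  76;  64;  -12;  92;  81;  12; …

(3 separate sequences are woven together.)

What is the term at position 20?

Taking every 3rd term gives 3 separate tracks.
Stream A = 28, 44, 60, 76, 92: arithmetic, step +16.
Stream B = 25, 36, 49, 64, 81: the squares 5², 6², 7², ….
Stream C = 12, -12, 12, -12, 12: alternating ±12.
The 20th slot belongs to stream B; its 7th term is 121.

121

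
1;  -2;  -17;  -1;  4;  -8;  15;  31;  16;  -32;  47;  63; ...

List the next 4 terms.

The slot pattern repeats as AABB (period 4), so there are 2 interleaved tracks.
Track A: 1, -2, 4, -8, 16, -32 — geometric, ×-2 each step.
Track B: -17, -1, 15, 31, 47, 63 — adding 16 each time.
Position 13 → track A, term 7 = 64.
Position 14 → track A, term 8 = -128.
Term 15 comes from track B (its 7th entry): 79.
Position 16 → track B, term 8 = 95.

64, -128, 79, 95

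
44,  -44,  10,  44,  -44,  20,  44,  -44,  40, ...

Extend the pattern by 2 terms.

44, -44

The slot pattern repeats as AAB (period 3), so there are 2 interleaved tracks.
Stream A: 44, -44, 44, -44, 44, -44 — alternating ±44.
Stream B: 10, 20, 40 — geometric, ×2 each step.
Position 10 → stream A, term 7 = 44.
Term 11 comes from stream A (its 8th entry): -44.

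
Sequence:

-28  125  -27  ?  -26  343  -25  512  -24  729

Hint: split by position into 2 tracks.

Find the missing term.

216

Taking every 2nd term gives 2 separate tracks.
Subsequence A: -28, -27, -26, -25, -24. Arithmetic, step +1.
Subsequence B: 125, ?, 343, 512, 729. The cubes 5³, 6³, 7³, ….
Subsequence B's pattern makes the blank 216.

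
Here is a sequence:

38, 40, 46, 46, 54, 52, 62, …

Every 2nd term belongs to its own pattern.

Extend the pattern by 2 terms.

58, 70

The terms cycle through 2 interleaved subsequences.
Track A = 38, 46, 54, 62: arithmetic with common difference +8.
Track B = 40, 46, 52: adding 6 each time.
Position 8 falls in track B as its term 4, giving 58.
Position 9 falls in track A as its term 5, giving 70.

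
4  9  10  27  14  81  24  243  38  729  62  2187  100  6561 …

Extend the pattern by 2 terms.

162, 19683

Positions 1, 3, 5, … form one subsequence and positions 2, 4, 6, … form another.
Subsequence A: 4, 10, 14, 24, 38, 62, 100. A Fibonacci-like recurrence a_n = a_{n-1} + a_{n-2}.
Subsequence B: 9, 27, 81, 243, 729, 2187, 6561. Powers 3^2, 3^3, 3^4, ….
Term 15 comes from subsequence A (its 8th entry): 162.
Term 16 comes from subsequence B (its 8th entry): 19683.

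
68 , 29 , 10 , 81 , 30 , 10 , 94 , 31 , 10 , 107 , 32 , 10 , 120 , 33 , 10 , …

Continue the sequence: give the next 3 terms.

133, 34, 10

Taking every 3rd term gives 3 separate tracks.
Stream A = 68, 81, 94, 107, 120: adding 13 each time.
Stream B = 29, 30, 31, 32, 33: linear: a_n = 28 + n.
Stream C = 10, 10, 10, 10, 10: constant 10.
The 16th slot belongs to stream A; its 6th term is 133.
Term 17 comes from stream B (its 6th entry): 34.
Position 18 → stream C, term 6 = 10.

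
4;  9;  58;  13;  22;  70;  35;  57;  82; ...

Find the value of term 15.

106

Positions follow the repeating pattern AAB; grouping by letter gives 2 tracks.
Stream A is 4, 9, 13, 22, 35, 57, which is each term equals the sum of the previous two.
Stream B is 58, 70, 82, which is adding 12 each time.
Term 15 comes from stream B (its 5th entry): 106.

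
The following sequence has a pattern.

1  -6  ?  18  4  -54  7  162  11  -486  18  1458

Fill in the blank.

3

Split by position mod 2 into 2 tracks.
Stream A: 1, ?, 4, 7, 11, 18. Each term equals the sum of the previous two.
Stream B: -6, 18, -54, 162, -486, 1458. Multiplying by -3 each time.
The gap is stream A's term 2; the rule gives 3.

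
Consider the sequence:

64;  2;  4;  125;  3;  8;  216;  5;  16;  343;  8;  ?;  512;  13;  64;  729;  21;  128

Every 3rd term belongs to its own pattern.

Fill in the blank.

Split by position mod 3 into 3 tracks.
Stream A = 64, 125, 216, 343, 512, 729: perfect cubes starting at 4³.
Stream B = 2, 3, 5, 8, 13, 21: Fibonacci-style (each term is the sum of the two before it).
Stream C = 4, 8, 16, ?, 64, 128: powers 2^2, 2^3, 2^4, ….
The gap is stream C's term 4; the rule gives 32.

32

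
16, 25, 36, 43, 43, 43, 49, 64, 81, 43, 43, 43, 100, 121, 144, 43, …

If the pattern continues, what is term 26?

289

The slot pattern repeats as AAABBB (period 6), so there are 2 interleaved tracks.
Track A: 16, 25, 36, 49, 64, 81, 100, 121, 144. Consecutive squares n² from n = 4.
Track B: 43, 43, 43, 43, 43, 43, 43. Constant 43.
Term 26 comes from track A (its 14th entry): 289.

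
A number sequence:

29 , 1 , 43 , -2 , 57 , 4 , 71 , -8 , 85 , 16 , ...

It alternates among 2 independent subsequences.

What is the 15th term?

The terms cycle through 2 interleaved subsequences.
Track A is 29, 43, 57, 71, 85, which is arithmetic with common difference +14.
Track B is 1, -2, 4, -8, 16, which is multiplying by -2 each time.
The 15th slot belongs to track A; its 8th term is 127.

127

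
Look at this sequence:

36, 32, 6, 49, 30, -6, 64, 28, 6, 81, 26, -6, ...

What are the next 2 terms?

100, 24

Read the sequence 3 terms at a time; column i is its own pattern.
Subsequence A: 36, 49, 64, 81. Perfect squares starting at 6².
Subsequence B: 32, 30, 28, 26. Subtracting 2 each time.
Subsequence C: 6, -6, 6, -6. Oscillating between 6 and -6.
Position 13 → subsequence A, term 5 = 100.
The 14th slot belongs to subsequence B; its 5th term is 24.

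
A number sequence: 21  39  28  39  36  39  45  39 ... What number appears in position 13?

78

The terms cycle through 2 interleaved subsequences.
Track A: 21, 28, 36, 45 — triangular numbers n(n+1)/2 for n = 6, 7, ….
Track B: 39, 39, 39, 39 — the constant sequence 39.
Term 13 comes from track A (its 7th entry): 78.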